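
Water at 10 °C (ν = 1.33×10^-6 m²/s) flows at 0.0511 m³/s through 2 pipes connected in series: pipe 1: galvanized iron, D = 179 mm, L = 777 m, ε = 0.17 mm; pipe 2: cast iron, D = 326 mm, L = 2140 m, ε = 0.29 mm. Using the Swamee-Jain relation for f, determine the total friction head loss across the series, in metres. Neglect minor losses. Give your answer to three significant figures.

Pipe 1: V = 2.031 m/s, Re = 2.73×10^5, ε/D = 9.50×10^-4, f = 0.02063, h_1 = f(L/D)V²/2g = 18.82 m
Pipe 2: V = 0.6122 m/s, Re = 1.50×10^5, ε/D = 8.90×10^-4, f = 0.02117, h_2 = f(L/D)V²/2g = 2.655 m
Series → Q common, losses add: H = Σh = 21.47 m

H ≈ 21.5 m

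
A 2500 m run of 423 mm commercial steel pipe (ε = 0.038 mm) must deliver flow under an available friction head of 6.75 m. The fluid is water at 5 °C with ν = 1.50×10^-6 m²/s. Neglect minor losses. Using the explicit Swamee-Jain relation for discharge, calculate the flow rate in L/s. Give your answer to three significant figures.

Q ≈ 172 L/s

Swamee-Jain (Type II): Q = -0.965·√(gD⁵h_f/L)·ln[ε/(3.7D) + √(3.17ν²L/(gD³h_f))]
√(gD⁵h_f/L) = √(9.81·0.423⁵·6.75/2500) = 0.01894
ε/(3.7D) = 2.43×10^-5; √(3.17ν²L/(gD³h_f)) = 5.96×10^-5
Q = -0.965·0.01894·ln(8.393×10^-5) = 0.1715 m³/s
Check: V = 1.22 m/s, Re = 3.44×10^5, f = 0.01505, h_f = 6.75 m ≈ 6.75 m ✓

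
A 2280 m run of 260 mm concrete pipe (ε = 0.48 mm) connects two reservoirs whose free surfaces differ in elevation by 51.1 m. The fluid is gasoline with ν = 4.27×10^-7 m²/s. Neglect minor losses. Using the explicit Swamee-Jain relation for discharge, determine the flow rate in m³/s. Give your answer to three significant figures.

Q ≈ 0.118 m³/s

Swamee-Jain (Type II): Q = -0.965·√(gD⁵h_f/L)·ln[ε/(3.7D) + √(3.17ν²L/(gD³h_f))]
√(gD⁵h_f/L) = √(9.81·0.260⁵·51.1/2280) = 0.01616
ε/(3.7D) = 4.99×10^-4; √(3.17ν²L/(gD³h_f)) = 1.22×10^-5
Q = -0.965·0.01616·ln(5.112×10^-4) = 0.1182 m³/s
Check: V = 2.23 m/s, Re = 1.36×10^6, f = 0.02314, h_f = 51.3 m ≈ 51.1 m ✓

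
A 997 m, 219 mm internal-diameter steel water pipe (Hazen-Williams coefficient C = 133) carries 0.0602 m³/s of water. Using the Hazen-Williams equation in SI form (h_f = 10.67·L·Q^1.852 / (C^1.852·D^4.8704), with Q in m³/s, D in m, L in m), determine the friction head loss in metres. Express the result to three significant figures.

h_f ≈ 11.1 m

h_f = 10.67·997·0.0602^1.852 / (133^1.852·0.219^4.8704) = 11.11 m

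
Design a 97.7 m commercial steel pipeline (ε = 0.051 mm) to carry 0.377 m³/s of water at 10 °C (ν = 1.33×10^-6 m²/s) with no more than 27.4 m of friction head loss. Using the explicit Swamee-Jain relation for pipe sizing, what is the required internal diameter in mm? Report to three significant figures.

Swamee-Jain (Type III): D = 0.66·[ε^1.25·(LQ²/(gh_f))^4.75 + ν·Q^9.4·(L/(gh_f))^5.2]^0.04
LQ²/(gh_f) = 0.05166; L/(gh_f) = 0.3635
Term 1 = ε^1.25·(…)^4.75 = 3.33×10^-12; Term 2 = ν·Q^9.4·(…)^5.2 = 7.18×10^-13
D = 0.66·(3.33×10^-12 + 7.18×10^-13)^0.04 = 0.2311 m = 231 mm
Check: V = 8.99 m/s, Re = 1.56×10^6, f = 0.01469, h_f = 25.6 m ≈ 27.4 m ✓

D ≈ 231 mm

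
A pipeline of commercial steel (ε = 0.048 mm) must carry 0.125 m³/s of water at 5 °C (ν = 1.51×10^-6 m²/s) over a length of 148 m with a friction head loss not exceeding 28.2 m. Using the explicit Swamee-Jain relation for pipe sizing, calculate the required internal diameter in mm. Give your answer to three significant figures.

Swamee-Jain (Type III): D = 0.66·[ε^1.25·(LQ²/(gh_f))^4.75 + ν·Q^9.4·(L/(gh_f))^5.2]^0.04
LQ²/(gh_f) = 0.008359; L/(gh_f) = 0.5350
Term 1 = ε^1.25·(…)^4.75 = 5.39×10^-16; Term 2 = ν·Q^9.4·(…)^5.2 = 1.89×10^-16
D = 0.66·(5.39×10^-16 + 1.89×10^-16)^0.04 = 0.1637 m = 164 mm
Check: V = 5.94 m/s, Re = 6.44×10^5, f = 0.01605, h_f = 26.1 m ≈ 28.2 m ✓

D ≈ 164 mm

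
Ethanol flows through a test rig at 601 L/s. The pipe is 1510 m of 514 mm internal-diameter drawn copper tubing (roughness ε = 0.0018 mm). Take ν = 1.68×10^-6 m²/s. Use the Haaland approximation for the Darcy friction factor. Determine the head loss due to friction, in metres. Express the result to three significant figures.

h_f ≈ 14.9 m

V = 4Q/(πD²) = 4·0.601/(π·0.514²) = 2.896 m/s
Re = VD/ν = 2.896·0.514/1.68×10^-6 = 8.86×10^5 → turbulent
ε/D = 0.0018/514 = 3.50×10^-6
Haaland: f = 0.01188
h_f = f(L/D)V²/(2g) = 0.01188·(1510/0.514)·2.896²/(2·9.81) = 14.92 m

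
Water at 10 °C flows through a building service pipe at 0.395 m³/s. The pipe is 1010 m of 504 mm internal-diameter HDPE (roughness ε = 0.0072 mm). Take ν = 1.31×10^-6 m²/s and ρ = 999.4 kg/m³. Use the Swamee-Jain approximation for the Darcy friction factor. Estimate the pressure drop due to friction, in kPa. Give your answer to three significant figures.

Δp ≈ 48.9 kPa

V = 4Q/(πD²) = 4·0.395/(π·0.504²) = 1.980 m/s
Re = VD/ν = 1.980·0.504/1.31×10^-6 = 7.62×10^5 → turbulent
ε/D = 0.0072/504 = 1.43×10^-5
Swamee-Jain: f = 0.01245
h_f = f(L/D)V²/(2g) = 0.01245·(1010/0.504)·1.980²/(2·9.81) = 4.986 m
Δp = ρg·h_f = 999.4·9.81·4.986 = 48.88 kPa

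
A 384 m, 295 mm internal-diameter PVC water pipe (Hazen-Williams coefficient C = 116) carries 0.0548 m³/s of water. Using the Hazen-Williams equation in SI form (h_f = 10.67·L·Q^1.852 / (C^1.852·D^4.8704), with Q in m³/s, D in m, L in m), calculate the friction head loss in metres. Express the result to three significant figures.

h_f ≈ 1.09 m

h_f = 10.67·384·0.0548^1.852 / (116^1.852·0.295^4.8704) = 1.085 m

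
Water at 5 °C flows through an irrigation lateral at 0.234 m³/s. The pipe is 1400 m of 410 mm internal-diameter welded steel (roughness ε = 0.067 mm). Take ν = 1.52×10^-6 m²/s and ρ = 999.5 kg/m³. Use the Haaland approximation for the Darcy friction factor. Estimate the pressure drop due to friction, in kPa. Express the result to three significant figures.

V = 4Q/(πD²) = 4·0.234/(π·0.410²) = 1.772 m/s
Re = VD/ν = 1.772·0.410/1.52×10^-6 = 4.78×10^5 → turbulent
ε/D = 0.067/410 = 1.63×10^-4
Haaland: f = 0.01500
h_f = f(L/D)V²/(2g) = 0.01500·(1400/0.410)·1.772²/(2·9.81) = 8.200 m
Δp = ρg·h_f = 999.5·9.81·8.200 = 80.40 kPa

Δp ≈ 80.4 kPa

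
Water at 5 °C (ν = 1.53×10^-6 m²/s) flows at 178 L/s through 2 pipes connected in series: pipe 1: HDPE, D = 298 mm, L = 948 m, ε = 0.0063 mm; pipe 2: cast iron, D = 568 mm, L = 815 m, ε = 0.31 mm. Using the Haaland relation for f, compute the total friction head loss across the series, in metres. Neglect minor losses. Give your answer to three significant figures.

Pipe 1: V = 2.552 m/s, Re = 4.97×10^5, ε/D = 2.11×10^-5, f = 0.01333, h_1 = f(L/D)V²/2g = 14.07 m
Pipe 2: V = 0.7025 m/s, Re = 2.61×10^5, ε/D = 5.46×10^-4, f = 0.01850, h_2 = f(L/D)V²/2g = 0.6677 m
Series → Q common, losses add: H = Σh = 14.74 m

H ≈ 14.7 m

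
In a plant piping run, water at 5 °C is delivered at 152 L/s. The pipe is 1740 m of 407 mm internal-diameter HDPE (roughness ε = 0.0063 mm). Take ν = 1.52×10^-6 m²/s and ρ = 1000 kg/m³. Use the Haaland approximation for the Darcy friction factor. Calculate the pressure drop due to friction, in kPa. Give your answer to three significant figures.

Δp ≈ 41.9 kPa

V = 4Q/(πD²) = 4·0.152/(π·0.407²) = 1.168 m/s
Re = VD/ν = 1.168·0.407/1.52×10^-6 = 3.13×10^5 → turbulent
ε/D = 0.0063/407 = 1.55×10^-5
Haaland: f = 0.01436
h_f = f(L/D)V²/(2g) = 0.01436·(1740/0.407)·1.168²/(2·9.81) = 4.271 m
Δp = ρg·h_f = 1000·9.81·4.271 = 41.90 kPa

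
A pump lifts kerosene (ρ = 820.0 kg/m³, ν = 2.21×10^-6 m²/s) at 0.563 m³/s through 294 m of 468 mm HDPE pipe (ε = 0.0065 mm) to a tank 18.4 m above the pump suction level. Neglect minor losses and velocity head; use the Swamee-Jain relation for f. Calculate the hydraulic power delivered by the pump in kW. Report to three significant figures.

P_hyd ≈ 103 kW

V = 4Q/(πD²) = 3.273 m/s; Re = 6.93×10^5; ε/D = 1.39×10^-5; f = 0.01263
h_f = f(L/D)V²/2g = 4.331 m
Total head H = z + h_f = 18.4 + 4.331 = 22.73 m
P_hyd = ρgQH = 820.0·9.81·0.563·22.73 = 102.9 kW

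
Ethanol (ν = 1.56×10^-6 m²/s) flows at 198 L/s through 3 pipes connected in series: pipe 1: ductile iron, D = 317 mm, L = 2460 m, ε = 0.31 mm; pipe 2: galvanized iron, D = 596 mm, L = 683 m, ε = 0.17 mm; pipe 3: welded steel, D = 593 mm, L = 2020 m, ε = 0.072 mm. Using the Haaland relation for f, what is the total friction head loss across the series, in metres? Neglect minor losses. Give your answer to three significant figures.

Pipe 1: V = 2.509 m/s, Re = 5.10×10^5, ε/D = 9.78×10^-4, f = 0.02009, h_1 = f(L/D)V²/2g = 50.01 m
Pipe 2: V = 0.7097 m/s, Re = 2.71×10^5, ε/D = 2.85×10^-4, f = 0.01686, h_2 = f(L/D)V²/2g = 0.4960 m
Pipe 3: V = 0.7169 m/s, Re = 2.73×10^5, ε/D = 1.21×10^-4, f = 0.01562, h_3 = f(L/D)V²/2g = 1.394 m
Series → Q common, losses add: H = Σh = 51.90 m

H ≈ 51.9 m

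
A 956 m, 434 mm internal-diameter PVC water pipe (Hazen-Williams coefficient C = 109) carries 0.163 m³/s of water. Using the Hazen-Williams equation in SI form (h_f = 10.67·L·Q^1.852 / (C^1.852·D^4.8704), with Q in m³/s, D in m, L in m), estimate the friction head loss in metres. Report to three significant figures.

h_f = 10.67·956·0.163^1.852 / (109^1.852·0.434^4.8704) = 3.482 m

h_f ≈ 3.48 m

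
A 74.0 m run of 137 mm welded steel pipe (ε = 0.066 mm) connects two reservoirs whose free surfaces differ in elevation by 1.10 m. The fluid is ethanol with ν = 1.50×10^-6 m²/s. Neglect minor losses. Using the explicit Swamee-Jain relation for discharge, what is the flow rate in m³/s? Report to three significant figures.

Swamee-Jain (Type II): Q = -0.965·√(gD⁵h_f/L)·ln[ε/(3.7D) + √(3.17ν²L/(gD³h_f))]
√(gD⁵h_f/L) = √(9.81·0.137⁵·1.10/74.0) = 0.002653
ε/(3.7D) = 1.30×10^-4; √(3.17ν²L/(gD³h_f)) = 1.38×10^-4
Q = -0.965·0.002653·ln(2.681×10^-4) = 0.02105 m³/s
Check: V = 1.43 m/s, Re = 1.30×10^5, f = 0.01969, h_f = 1.11 m ≈ 1.10 m ✓

Q ≈ 0.0211 m³/s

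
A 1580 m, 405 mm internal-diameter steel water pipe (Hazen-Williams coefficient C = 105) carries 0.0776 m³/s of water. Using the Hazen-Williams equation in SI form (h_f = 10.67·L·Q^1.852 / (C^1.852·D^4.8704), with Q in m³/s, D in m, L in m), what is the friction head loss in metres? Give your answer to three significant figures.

h_f = 10.67·1580·0.0776^1.852 / (105^1.852·0.405^4.8704) = 2.185 m

h_f ≈ 2.19 m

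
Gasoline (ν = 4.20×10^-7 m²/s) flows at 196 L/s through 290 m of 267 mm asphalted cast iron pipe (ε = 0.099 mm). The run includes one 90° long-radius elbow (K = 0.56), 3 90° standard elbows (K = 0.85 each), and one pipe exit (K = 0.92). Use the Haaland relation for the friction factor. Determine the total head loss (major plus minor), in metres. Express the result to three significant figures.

H_L ≈ 13.3 m

V = 4Q/(πD²) = 3.501 m/s; V²/2g = 0.6246 m
Re = 2.23×10^6, ε/D = 3.71×10^-4 → f = 0.01592 (Haaland)
Major: h_f = f(L/D)·V²/2g = 0.01592·1086·0.6246 = 10.80 m
Minor: ΣK = 4.03; h_m = ΣK·V²/2g = 2.517 m
Total H_L = 10.80 + 2.517 = 13.31 m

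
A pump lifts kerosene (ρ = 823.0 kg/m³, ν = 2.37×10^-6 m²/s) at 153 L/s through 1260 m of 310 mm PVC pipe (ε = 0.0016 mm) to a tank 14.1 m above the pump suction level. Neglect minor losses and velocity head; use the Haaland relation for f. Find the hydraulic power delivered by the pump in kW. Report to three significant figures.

P_hyd ≈ 32.9 kW

V = 4Q/(πD²) = 2.027 m/s; Re = 2.65×10^5; ε/D = 5.16×10^-6; f = 0.01472
h_f = f(L/D)V²/2g = 12.53 m
Total head H = z + h_f = 14.1 + 12.53 = 26.63 m
P_hyd = ρgQH = 823.0·9.81·0.153·26.63 = 32.89 kW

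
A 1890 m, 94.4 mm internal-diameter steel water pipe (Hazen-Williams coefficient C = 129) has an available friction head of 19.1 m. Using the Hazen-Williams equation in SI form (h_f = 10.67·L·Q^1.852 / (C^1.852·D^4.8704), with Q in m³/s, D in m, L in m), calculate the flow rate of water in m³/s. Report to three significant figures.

Rearranging: Q = [h_f·C^1.852·D^4.8704 / (10.67·L)]^(1/1.852)
Q = [19.1·129^1.852·0.0944^4.8704 / (10.67·1890)]^0.540 = 0.006058 m³/s

Q ≈ 0.00606 m³/s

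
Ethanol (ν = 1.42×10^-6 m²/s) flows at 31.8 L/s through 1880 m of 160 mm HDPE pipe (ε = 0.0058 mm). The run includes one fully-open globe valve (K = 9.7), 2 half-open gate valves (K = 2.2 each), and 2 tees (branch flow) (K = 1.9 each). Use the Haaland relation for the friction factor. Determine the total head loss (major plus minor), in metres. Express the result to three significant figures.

H_L ≈ 26.4 m

V = 4Q/(πD²) = 1.582 m/s; V²/2g = 0.1275 m
Re = 1.78×10^5, ε/D = 3.63×10^-5 → f = 0.01607 (Haaland)
Major: h_f = f(L/D)·V²/2g = 0.01607·11750·0.1275 = 24.08 m
Minor: ΣK = 17.9; h_m = ΣK·V²/2g = 2.282 m
Total H_L = 24.08 + 2.282 = 26.36 m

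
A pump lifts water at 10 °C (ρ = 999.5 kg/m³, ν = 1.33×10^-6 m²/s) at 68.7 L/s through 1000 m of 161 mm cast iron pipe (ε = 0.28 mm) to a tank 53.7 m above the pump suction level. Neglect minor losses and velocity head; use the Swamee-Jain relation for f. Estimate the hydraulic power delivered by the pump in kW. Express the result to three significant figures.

V = 4Q/(πD²) = 3.375 m/s; Re = 4.08×10^5; ε/D = 0.00174; f = 0.02320
h_f = f(L/D)V²/2g = 83.62 m
Total head H = z + h_f = 53.7 + 83.62 = 137.3 m
P_hyd = ρgQH = 999.5·9.81·0.0687·137.3 = 92.50 kW

P_hyd ≈ 92.5 kW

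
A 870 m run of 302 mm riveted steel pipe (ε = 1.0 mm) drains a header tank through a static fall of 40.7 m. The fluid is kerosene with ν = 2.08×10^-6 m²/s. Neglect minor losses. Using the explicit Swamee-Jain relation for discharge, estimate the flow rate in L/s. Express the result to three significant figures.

Swamee-Jain (Type II): Q = -0.965·√(gD⁵h_f/L)·ln[ε/(3.7D) + √(3.17ν²L/(gD³h_f))]
√(gD⁵h_f/L) = √(9.81·0.302⁵·40.7/870) = 0.03395
ε/(3.7D) = 8.95×10^-4; √(3.17ν²L/(gD³h_f)) = 3.29×10^-5
Q = -0.965·0.03395·ln(9.279×10^-4) = 0.2288 m³/s
Check: V = 3.19 m/s, Re = 4.64×10^5, f = 0.02729, h_f = 40.9 m ≈ 40.7 m ✓

Q ≈ 229 L/s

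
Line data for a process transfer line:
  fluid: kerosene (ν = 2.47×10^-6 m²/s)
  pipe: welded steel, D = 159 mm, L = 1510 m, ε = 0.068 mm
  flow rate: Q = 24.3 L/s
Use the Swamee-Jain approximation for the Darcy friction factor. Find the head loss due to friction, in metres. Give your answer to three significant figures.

V = 4Q/(πD²) = 4·0.0243/(π·0.159²) = 1.224 m/s
Re = VD/ν = 1.224·0.159/2.47×10^-6 = 7.88×10^4 → turbulent
ε/D = 0.068/159 = 4.28×10^-4
Swamee-Jain: f = 0.02079
h_f = f(L/D)V²/(2g) = 0.02079·(1510/0.159)·1.224²/(2·9.81) = 15.07 m

h_f ≈ 15.1 m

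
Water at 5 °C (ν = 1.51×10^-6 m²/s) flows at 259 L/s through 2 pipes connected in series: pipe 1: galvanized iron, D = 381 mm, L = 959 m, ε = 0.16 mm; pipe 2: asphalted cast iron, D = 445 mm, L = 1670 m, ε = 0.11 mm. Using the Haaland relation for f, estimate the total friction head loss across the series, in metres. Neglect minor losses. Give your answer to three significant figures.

H ≈ 19.6 m

Pipe 1: V = 2.272 m/s, Re = 5.73×10^5, ε/D = 4.20×10^-4, f = 0.01694, h_1 = f(L/D)V²/2g = 11.21 m
Pipe 2: V = 1.665 m/s, Re = 4.91×10^5, ε/D = 2.47×10^-4, f = 0.01574, h_2 = f(L/D)V²/2g = 8.347 m
Series → Q common, losses add: H = Σh = 19.56 m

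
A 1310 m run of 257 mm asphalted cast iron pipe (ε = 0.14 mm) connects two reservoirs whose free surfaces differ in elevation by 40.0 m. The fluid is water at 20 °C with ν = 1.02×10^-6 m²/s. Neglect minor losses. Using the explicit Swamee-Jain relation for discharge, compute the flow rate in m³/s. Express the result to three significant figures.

Q ≈ 0.153 m³/s

Swamee-Jain (Type II): Q = -0.965·√(gD⁵h_f/L)·ln[ε/(3.7D) + √(3.17ν²L/(gD³h_f))]
√(gD⁵h_f/L) = √(9.81·0.257⁵·40.0/1310) = 0.01833
ε/(3.7D) = 1.47×10^-4; √(3.17ν²L/(gD³h_f)) = 2.55×10^-5
Q = -0.965·0.01833·ln(1.727×10^-4) = 0.1532 m³/s
Check: V = 2.95 m/s, Re = 7.44×10^5, f = 0.01776, h_f = 40.3 m ≈ 40.0 m ✓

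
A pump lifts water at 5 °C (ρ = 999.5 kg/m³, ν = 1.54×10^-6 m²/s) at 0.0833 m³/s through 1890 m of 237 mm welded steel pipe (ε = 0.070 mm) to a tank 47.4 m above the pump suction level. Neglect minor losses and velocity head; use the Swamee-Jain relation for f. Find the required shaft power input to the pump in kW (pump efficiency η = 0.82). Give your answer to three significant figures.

P_shaft ≈ 71.9 kW

V = 4Q/(πD²) = 1.888 m/s; Re = 2.91×10^5; ε/D = 2.95×10^-4; f = 0.01708
h_f = f(L/D)V²/2g = 24.75 m
Total head H = z + h_f = 47.4 + 24.75 = 72.15 m
P_hyd = ρgQH = 999.5·9.81·0.0833·72.15 = 58.93 kW
P_shaft = P_hyd/η = 58.93/0.82 = 71.87 kW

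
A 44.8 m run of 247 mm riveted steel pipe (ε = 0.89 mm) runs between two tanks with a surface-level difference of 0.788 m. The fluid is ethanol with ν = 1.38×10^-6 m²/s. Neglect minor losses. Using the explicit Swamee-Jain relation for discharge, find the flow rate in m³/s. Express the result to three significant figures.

Q ≈ 0.0837 m³/s

Swamee-Jain (Type II): Q = -0.965·√(gD⁵h_f/L)·ln[ε/(3.7D) + √(3.17ν²L/(gD³h_f))]
√(gD⁵h_f/L) = √(9.81·0.247⁵·0.788/44.8) = 0.01260
ε/(3.7D) = 9.74×10^-4; √(3.17ν²L/(gD³h_f)) = 4.82×10^-5
Q = -0.965·0.01260·ln(0.001022) = 0.08369 m³/s
Check: V = 1.75 m/s, Re = 3.13×10^5, f = 0.02809, h_f = 0.792 m ≈ 0.788 m ✓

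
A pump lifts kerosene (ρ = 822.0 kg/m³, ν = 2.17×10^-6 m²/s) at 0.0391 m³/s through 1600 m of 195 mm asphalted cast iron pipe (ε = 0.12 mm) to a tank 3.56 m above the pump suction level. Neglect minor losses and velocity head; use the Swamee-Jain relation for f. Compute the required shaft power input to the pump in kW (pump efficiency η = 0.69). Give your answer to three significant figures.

P_shaft ≈ 8.35 kW

V = 4Q/(πD²) = 1.309 m/s; Re = 1.18×10^5; ε/D = 6.15×10^-4; f = 0.02052
h_f = f(L/D)V²/2g = 14.71 m
Total head H = z + h_f = 3.56 + 14.71 = 18.27 m
P_hyd = ρgQH = 822.0·9.81·0.0391·18.27 = 5.760 kW
P_shaft = P_hyd/η = 5.760/0.69 = 8.348 kW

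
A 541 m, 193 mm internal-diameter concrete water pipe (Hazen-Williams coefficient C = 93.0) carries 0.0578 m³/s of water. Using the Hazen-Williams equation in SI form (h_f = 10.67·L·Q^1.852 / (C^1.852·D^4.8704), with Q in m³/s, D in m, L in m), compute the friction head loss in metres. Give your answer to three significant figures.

h_f = 10.67·541·0.0578^1.852 / (93.0^1.852·0.193^4.8704) = 20.07 m

h_f ≈ 20.1 m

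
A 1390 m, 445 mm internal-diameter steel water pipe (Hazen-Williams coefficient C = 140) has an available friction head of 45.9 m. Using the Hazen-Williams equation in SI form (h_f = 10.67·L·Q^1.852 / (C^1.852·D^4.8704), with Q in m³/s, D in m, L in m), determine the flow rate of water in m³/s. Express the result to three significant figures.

Q ≈ 0.735 m³/s

Rearranging: Q = [h_f·C^1.852·D^4.8704 / (10.67·L)]^(1/1.852)
Q = [45.9·140^1.852·0.445^4.8704 / (10.67·1390)]^0.540 = 0.7352 m³/s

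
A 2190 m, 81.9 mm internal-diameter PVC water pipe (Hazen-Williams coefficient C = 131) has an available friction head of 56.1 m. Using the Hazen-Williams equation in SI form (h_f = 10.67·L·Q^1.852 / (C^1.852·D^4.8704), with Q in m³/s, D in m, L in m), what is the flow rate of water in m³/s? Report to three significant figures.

Q ≈ 0.00700 m³/s

Rearranging: Q = [h_f·C^1.852·D^4.8704 / (10.67·L)]^(1/1.852)
Q = [56.1·131^1.852·0.0819^4.8704 / (10.67·2190)]^0.540 = 0.006997 m³/s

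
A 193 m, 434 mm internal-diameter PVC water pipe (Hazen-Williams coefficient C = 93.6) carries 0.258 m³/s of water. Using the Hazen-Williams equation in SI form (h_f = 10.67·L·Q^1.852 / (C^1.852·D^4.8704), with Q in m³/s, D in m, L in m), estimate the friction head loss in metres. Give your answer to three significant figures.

h_f = 10.67·193·0.258^1.852 / (93.6^1.852·0.434^4.8704) = 2.182 m

h_f ≈ 2.18 m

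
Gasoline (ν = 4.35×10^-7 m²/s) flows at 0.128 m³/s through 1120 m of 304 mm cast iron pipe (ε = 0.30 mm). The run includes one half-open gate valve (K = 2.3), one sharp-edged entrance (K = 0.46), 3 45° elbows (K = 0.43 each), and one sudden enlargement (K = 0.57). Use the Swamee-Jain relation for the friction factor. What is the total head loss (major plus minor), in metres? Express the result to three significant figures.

H_L ≈ 12.4 m

V = 4Q/(πD²) = 1.763 m/s; V²/2g = 0.1585 m
Re = 1.23×10^6, ε/D = 9.87×10^-4 → f = 0.01990 (Swamee-Jain)
Major: h_f = f(L/D)·V²/2g = 0.01990·3684·0.1585 = 11.62 m
Minor: ΣK = 4.62; h_m = ΣK·V²/2g = 0.7323 m
Total H_L = 11.62 + 0.7323 = 12.35 m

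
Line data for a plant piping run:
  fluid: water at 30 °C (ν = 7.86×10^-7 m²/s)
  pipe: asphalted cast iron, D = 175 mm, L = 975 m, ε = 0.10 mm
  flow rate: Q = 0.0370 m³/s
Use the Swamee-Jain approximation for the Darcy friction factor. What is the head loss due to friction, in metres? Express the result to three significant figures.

h_f ≈ 12.5 m

V = 4Q/(πD²) = 4·0.0370/(π·0.175²) = 1.538 m/s
Re = VD/ν = 1.538·0.175/7.86×10^-7 = 3.42×10^5 → turbulent
ε/D = 0.10/175 = 5.71×10^-4
Swamee-Jain: f = 0.01857
h_f = f(L/D)V²/(2g) = 0.01857·(975/0.175)·1.538²/(2·9.81) = 12.48 m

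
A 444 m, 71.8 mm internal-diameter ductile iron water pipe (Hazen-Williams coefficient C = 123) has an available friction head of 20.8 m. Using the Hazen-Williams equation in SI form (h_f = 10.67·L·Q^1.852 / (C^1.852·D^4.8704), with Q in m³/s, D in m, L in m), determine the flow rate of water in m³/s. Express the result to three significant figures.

Q ≈ 0.00644 m³/s

Rearranging: Q = [h_f·C^1.852·D^4.8704 / (10.67·L)]^(1/1.852)
Q = [20.8·123^1.852·0.0718^4.8704 / (10.67·444)]^0.540 = 0.006439 m³/s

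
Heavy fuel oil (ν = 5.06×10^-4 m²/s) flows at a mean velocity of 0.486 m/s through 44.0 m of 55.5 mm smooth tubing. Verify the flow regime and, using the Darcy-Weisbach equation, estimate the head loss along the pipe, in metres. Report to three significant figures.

Re = VD/ν = 0.486·0.05550/5.06×10^-4 = 53.3 → laminar (Re < 2300)
f = 64/Re = 1.201
h_f = f(L/D)V²/(2g) = 1.201·(44.0/0.05550)·0.486²/(2·9.81) = 11.46 m

h_f ≈ 11.5 m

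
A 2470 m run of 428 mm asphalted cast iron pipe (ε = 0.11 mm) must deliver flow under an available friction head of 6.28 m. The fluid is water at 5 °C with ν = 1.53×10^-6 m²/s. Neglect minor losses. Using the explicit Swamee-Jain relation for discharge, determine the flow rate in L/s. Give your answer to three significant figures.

Q ≈ 163 L/s

Swamee-Jain (Type II): Q = -0.965·√(gD⁵h_f/L)·ln[ε/(3.7D) + √(3.17ν²L/(gD³h_f))]
√(gD⁵h_f/L) = √(9.81·0.428⁵·6.28/2470) = 0.01893
ε/(3.7D) = 6.95×10^-5; √(3.17ν²L/(gD³h_f)) = 6.16×10^-5
Q = -0.965·0.01893·ln(1.311×10^-4) = 0.1633 m³/s
Check: V = 1.13 m/s, Re = 3.17×10^5, f = 0.01666, h_f = 6.31 m ≈ 6.28 m ✓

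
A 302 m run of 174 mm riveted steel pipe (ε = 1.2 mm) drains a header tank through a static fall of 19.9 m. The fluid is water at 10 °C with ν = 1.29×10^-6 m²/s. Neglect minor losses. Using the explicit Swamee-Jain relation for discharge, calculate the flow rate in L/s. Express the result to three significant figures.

Q ≈ 61.4 L/s

Swamee-Jain (Type II): Q = -0.965·√(gD⁵h_f/L)·ln[ε/(3.7D) + √(3.17ν²L/(gD³h_f))]
√(gD⁵h_f/L) = √(9.81·0.174⁵·19.9/302) = 0.01015
ε/(3.7D) = 0.00186; √(3.17ν²L/(gD³h_f)) = 3.94×10^-5
Q = -0.965·0.01015·ln(0.001903) = 0.06138 m³/s
Check: V = 2.58 m/s, Re = 3.48×10^5, f = 0.03389, h_f = 20.0 m ≈ 19.9 m ✓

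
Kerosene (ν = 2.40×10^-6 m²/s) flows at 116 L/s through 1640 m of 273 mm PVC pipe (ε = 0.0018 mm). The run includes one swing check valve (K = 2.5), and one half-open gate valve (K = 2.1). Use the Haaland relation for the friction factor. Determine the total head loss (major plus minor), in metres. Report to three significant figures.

H_L ≈ 19.2 m

V = 4Q/(πD²) = 1.982 m/s; V²/2g = 0.2002 m
Re = 2.25×10^5, ε/D = 6.59×10^-6 → f = 0.01519 (Haaland)
Major: h_f = f(L/D)·V²/2g = 0.01519·6007·0.2002 = 18.26 m
Minor: ΣK = 4.60; h_m = ΣK·V²/2g = 0.9208 m
Total H_L = 18.26 + 0.9208 = 19.18 m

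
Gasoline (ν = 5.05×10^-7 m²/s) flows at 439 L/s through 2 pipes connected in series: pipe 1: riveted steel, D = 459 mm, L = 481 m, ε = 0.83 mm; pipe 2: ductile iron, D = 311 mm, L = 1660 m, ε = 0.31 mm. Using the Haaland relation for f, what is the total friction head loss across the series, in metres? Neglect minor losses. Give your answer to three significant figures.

H ≈ 188 m

Pipe 1: V = 2.653 m/s, Re = 2.41×10^6, ε/D = 0.00181, f = 0.02292, h_1 = f(L/D)V²/2g = 8.618 m
Pipe 2: V = 5.779 m/s, Re = 3.56×10^6, ε/D = 9.97×10^-4, f = 0.01974, h_2 = f(L/D)V²/2g = 179.3 m
Series → Q common, losses add: H = Σh = 187.9 m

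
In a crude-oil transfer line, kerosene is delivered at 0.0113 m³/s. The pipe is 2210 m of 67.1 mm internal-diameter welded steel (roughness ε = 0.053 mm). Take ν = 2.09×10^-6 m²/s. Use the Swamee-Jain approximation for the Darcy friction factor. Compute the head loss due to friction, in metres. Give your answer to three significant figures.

h_f ≈ 369 m

V = 4Q/(πD²) = 4·0.0113/(π·0.0671²) = 3.196 m/s
Re = VD/ν = 3.196·0.0671/2.09×10^-6 = 1.03×10^5 → turbulent
ε/D = 0.053/67.1 = 7.90×10^-4
Swamee-Jain: f = 0.02153
h_f = f(L/D)V²/(2g) = 0.02153·(2210/0.0671)·3.196²/(2·9.81) = 369.0 m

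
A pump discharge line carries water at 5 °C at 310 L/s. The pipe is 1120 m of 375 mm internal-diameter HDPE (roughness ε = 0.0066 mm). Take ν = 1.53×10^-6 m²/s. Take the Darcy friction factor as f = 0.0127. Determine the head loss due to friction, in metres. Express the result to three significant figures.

V = 4Q/(πD²) = 4·0.310/(π·0.375²) = 2.807 m/s
h_f = f(L/D)V²/(2g) = 0.01270·(1120/0.375)·2.807²/(2·9.81) = 15.23 m

h_f ≈ 15.2 m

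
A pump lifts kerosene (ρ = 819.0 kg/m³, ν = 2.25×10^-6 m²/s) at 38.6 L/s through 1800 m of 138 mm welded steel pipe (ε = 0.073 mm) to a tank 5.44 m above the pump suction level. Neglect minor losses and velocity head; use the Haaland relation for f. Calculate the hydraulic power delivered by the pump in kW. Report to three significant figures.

V = 4Q/(πD²) = 2.581 m/s; Re = 1.58×10^5; ε/D = 5.29×10^-4; f = 0.01919
h_f = f(L/D)V²/2g = 84.96 m
Total head H = z + h_f = 5.44 + 84.96 = 90.40 m
P_hyd = ρgQH = 819.0·9.81·0.0386·90.40 = 28.03 kW

P_hyd ≈ 28.0 kW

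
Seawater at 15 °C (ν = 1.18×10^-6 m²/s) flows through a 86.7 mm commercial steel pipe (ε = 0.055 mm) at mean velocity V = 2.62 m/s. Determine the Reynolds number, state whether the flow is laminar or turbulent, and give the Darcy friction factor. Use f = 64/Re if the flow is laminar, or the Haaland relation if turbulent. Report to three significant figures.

Re = VD/ν = 2.620·0.0867/1.18×10^-6 = 1.93×10^5
Re > 4000 → turbulent; ε/D = 6.34×10^-4
Haaland: f = 0.01937

Re ≈ 1.93×10^5; turbulent; f ≈ 0.0194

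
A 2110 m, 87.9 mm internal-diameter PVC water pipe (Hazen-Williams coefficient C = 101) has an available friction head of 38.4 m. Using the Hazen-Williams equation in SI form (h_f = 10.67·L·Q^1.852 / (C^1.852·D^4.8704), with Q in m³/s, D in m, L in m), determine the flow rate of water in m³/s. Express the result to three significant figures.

Q ≈ 0.00540 m³/s

Rearranging: Q = [h_f·C^1.852·D^4.8704 / (10.67·L)]^(1/1.852)
Q = [38.4·101^1.852·0.0879^4.8704 / (10.67·2110)]^0.540 = 0.005402 m³/s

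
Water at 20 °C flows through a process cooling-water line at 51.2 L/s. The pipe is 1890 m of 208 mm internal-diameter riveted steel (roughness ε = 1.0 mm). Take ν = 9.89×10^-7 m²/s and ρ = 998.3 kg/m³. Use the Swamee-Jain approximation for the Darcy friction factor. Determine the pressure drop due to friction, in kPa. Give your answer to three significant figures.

Δp ≈ 314 kPa

V = 4Q/(πD²) = 4·0.0512/(π·0.208²) = 1.507 m/s
Re = VD/ν = 1.507·0.208/9.89×10^-7 = 3.17×10^5 → turbulent
ε/D = 1.0/208 = 0.00481
Swamee-Jain: f = 0.03045
h_f = f(L/D)V²/(2g) = 0.03045·(1890/0.208)·1.507²/(2·9.81) = 32.02 m
Δp = ρg·h_f = 998.3·9.81·32.02 = 313.6 kPa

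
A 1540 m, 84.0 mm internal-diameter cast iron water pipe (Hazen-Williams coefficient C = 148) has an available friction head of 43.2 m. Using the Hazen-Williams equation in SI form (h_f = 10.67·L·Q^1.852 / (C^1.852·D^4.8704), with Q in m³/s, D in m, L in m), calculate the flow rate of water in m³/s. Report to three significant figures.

Rearranging: Q = [h_f·C^1.852·D^4.8704 / (10.67·L)]^(1/1.852)
Q = [43.2·148^1.852·0.0840^4.8704 / (10.67·1540)]^0.540 = 0.008874 m³/s

Q ≈ 0.00887 m³/s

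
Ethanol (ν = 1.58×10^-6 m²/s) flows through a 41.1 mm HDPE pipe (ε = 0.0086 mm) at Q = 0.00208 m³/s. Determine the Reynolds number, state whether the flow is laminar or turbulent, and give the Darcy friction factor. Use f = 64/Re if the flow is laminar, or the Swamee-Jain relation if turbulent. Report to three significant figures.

V = 4Q/(πD²) = 1.568 m/s
Re = VD/ν = 1.568·0.0411/1.58×10^-6 = 4.08×10^4
Re > 4000 → turbulent; ε/D = 2.09×10^-4
Swamee-Jain: f = 0.02249

Re ≈ 4.08×10^4; turbulent; f ≈ 0.0225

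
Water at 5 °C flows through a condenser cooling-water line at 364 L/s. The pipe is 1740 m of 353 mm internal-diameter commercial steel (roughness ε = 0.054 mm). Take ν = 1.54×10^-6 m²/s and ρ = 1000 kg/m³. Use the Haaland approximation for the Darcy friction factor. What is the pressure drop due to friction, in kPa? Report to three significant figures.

Δp ≈ 484 kPa

V = 4Q/(πD²) = 4·0.364/(π·0.353²) = 3.719 m/s
Re = VD/ν = 3.719·0.353/1.54×10^-6 = 8.53×10^5 → turbulent
ε/D = 0.054/353 = 1.53×10^-4
Haaland: f = 0.01419
h_f = f(L/D)V²/(2g) = 0.01419·(1740/0.353)·3.719²/(2·9.81) = 49.33 m
Δp = ρg·h_f = 1000·9.81·49.33 = 483.9 kPa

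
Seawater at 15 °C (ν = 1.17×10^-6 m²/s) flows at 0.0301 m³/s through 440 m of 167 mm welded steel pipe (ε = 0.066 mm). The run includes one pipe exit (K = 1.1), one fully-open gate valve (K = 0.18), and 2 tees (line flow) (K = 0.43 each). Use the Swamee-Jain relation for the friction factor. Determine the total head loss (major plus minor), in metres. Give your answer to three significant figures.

V = 4Q/(πD²) = 1.374 m/s; V²/2g = 0.09625 m
Re = 1.96×10^5, ε/D = 3.95×10^-4 → f = 0.01840 (Swamee-Jain)
Major: h_f = f(L/D)·V²/2g = 0.01840·2635·0.09625 = 4.665 m
Minor: ΣK = 2.14; h_m = ΣK·V²/2g = 0.2060 m
Total H_L = 4.665 + 0.2060 = 4.871 m

H_L ≈ 4.87 m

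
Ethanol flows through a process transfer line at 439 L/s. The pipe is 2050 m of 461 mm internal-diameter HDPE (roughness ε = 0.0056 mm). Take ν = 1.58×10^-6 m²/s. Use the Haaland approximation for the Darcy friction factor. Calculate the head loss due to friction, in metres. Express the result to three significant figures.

V = 4Q/(πD²) = 4·0.439/(π·0.461²) = 2.630 m/s
Re = VD/ν = 2.630·0.461/1.58×10^-6 = 7.67×10^5 → turbulent
ε/D = 0.0056/461 = 1.21×10^-5
Haaland: f = 0.01230
h_f = f(L/D)V²/(2g) = 0.01230·(2050/0.461)·2.630²/(2·9.81) = 19.29 m

h_f ≈ 19.3 m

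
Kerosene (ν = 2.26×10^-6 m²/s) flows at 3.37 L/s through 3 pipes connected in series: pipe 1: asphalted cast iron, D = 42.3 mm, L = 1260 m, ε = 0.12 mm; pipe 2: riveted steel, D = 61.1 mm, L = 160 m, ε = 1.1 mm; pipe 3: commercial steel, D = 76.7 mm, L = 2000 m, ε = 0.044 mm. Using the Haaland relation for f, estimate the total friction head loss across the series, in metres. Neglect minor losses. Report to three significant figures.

Pipe 1: V = 2.398 m/s, Re = 4.49×10^4, ε/D = 0.00284, f = 0.02835, h_1 = f(L/D)V²/2g = 247.6 m
Pipe 2: V = 1.149 m/s, Re = 3.11×10^4, ε/D = 0.0180, f = 0.04810, h_2 = f(L/D)V²/2g = 8.481 m
Pipe 3: V = 0.7294 m/s, Re = 2.48×10^4, ε/D = 5.74×10^-4, f = 0.02561, h_3 = f(L/D)V²/2g = 18.11 m
Series → Q common, losses add: H = Σh = 274.1 m

H ≈ 274 m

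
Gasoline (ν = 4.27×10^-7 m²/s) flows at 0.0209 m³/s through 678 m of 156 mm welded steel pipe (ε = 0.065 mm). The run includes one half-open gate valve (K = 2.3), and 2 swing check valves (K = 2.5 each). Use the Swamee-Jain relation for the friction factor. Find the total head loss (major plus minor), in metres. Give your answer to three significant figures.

H_L ≈ 5.07 m

V = 4Q/(πD²) = 1.093 m/s; V²/2g = 0.06094 m
Re = 3.99×10^5, ε/D = 4.17×10^-4 → f = 0.01747 (Swamee-Jain)
Major: h_f = f(L/D)·V²/2g = 0.01747·4346·0.06094 = 4.627 m
Minor: ΣK = 7.30; h_m = ΣK·V²/2g = 0.4449 m
Total H_L = 4.627 + 0.4449 = 5.072 m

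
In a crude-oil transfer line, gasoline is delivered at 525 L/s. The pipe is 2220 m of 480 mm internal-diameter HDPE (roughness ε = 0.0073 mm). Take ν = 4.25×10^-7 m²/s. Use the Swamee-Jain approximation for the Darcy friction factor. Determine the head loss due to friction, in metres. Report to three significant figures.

h_f ≈ 20.5 m

V = 4Q/(πD²) = 4·0.525/(π·0.480²) = 2.901 m/s
Re = VD/ν = 2.901·0.480/4.25×10^-7 = 3.28×10^6 → turbulent
ε/D = 0.0073/480 = 1.52×10^-5
Swamee-Jain: f = 0.01032
h_f = f(L/D)V²/(2g) = 0.01032·(2220/0.480)·2.901²/(2·9.81) = 20.47 m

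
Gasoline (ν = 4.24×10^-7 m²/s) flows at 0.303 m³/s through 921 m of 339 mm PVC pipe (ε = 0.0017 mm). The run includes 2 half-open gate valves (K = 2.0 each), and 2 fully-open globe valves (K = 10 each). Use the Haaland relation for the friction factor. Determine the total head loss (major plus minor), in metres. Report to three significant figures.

H_L ≈ 29.5 m

V = 4Q/(πD²) = 3.357 m/s; V²/2g = 0.5744 m
Re = 2.68×10^6, ε/D = 5.01×10^-6 → f = 0.01005 (Haaland)
Major: h_f = f(L/D)·V²/2g = 0.01005·2717·0.5744 = 15.69 m
Minor: ΣK = 24.0; h_m = ΣK·V²/2g = 13.79 m
Total H_L = 15.69 + 13.79 = 29.47 m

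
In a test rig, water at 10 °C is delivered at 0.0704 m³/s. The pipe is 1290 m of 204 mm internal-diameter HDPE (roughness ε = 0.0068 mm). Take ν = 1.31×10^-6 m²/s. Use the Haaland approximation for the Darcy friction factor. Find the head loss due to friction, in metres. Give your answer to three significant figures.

h_f ≈ 21.5 m

V = 4Q/(πD²) = 4·0.0704/(π·0.204²) = 2.154 m/s
Re = VD/ν = 2.154·0.204/1.31×10^-6 = 3.35×10^5 → turbulent
ε/D = 0.0068/204 = 3.33×10^-5
Haaland: f = 0.01436
h_f = f(L/D)V²/(2g) = 0.01436·(1290/0.204)·2.154²/(2·9.81) = 21.47 m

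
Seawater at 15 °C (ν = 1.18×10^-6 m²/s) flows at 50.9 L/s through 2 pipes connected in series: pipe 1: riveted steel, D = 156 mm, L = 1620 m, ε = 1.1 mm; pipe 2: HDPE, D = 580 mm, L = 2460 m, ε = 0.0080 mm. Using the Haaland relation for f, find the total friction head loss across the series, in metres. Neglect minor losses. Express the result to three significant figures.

H ≈ 128 m

Pipe 1: V = 2.663 m/s, Re = 3.52×10^5, ε/D = 0.00705, f = 0.03406, h_1 = f(L/D)V²/2g = 127.8 m
Pipe 2: V = 0.1927 m/s, Re = 9.47×10^4, ε/D = 1.38×10^-5, f = 0.01808, h_2 = f(L/D)V²/2g = 0.1450 m
Series → Q common, losses add: H = Σh = 128.0 m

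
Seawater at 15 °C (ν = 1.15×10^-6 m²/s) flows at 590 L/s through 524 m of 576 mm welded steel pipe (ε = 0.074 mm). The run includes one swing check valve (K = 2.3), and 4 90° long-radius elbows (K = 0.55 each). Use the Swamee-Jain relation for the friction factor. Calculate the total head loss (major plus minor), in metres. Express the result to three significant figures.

H_L ≈ 4.45 m

V = 4Q/(πD²) = 2.264 m/s; V²/2g = 0.2613 m
Re = 1.13×10^6, ε/D = 1.28×10^-4 → f = 0.01378 (Swamee-Jain)
Major: h_f = f(L/D)·V²/2g = 0.01378·909.7·0.2613 = 3.277 m
Minor: ΣK = 4.50; h_m = ΣK·V²/2g = 1.176 m
Total H_L = 3.277 + 1.176 = 4.453 m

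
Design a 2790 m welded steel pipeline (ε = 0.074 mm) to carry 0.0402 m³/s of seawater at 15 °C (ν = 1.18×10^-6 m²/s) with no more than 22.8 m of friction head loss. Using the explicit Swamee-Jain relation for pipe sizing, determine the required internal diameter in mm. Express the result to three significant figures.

D ≈ 200 mm

Swamee-Jain (Type III): D = 0.66·[ε^1.25·(LQ²/(gh_f))^4.75 + ν·Q^9.4·(L/(gh_f))^5.2]^0.04
LQ²/(gh_f) = 0.02016; L/(gh_f) = 12.47
Term 1 = ε^1.25·(…)^4.75 = 6.06×10^-14; Term 2 = ν·Q^9.4·(…)^5.2 = 4.48×10^-14
D = 0.66·(6.06×10^-14 + 4.48×10^-14)^0.04 = 0.1997 m = 200 mm
Check: V = 1.28 m/s, Re = 2.17×10^5, f = 0.01806, h_f = 21.2 m ≈ 22.8 m ✓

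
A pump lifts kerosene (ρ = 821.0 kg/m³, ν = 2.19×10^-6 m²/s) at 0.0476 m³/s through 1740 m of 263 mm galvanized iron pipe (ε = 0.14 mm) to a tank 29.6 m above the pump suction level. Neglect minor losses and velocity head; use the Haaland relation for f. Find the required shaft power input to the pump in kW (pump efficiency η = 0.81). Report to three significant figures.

V = 4Q/(πD²) = 0.8762 m/s; Re = 1.05×10^5; ε/D = 5.32×10^-4; f = 0.02007
h_f = f(L/D)V²/2g = 5.197 m
Total head H = z + h_f = 29.6 + 5.197 = 34.80 m
P_hyd = ρgQH = 821.0·9.81·0.0476·34.80 = 13.34 kW
P_shaft = P_hyd/η = 13.34/0.81 = 16.47 kW

P_shaft ≈ 16.5 kW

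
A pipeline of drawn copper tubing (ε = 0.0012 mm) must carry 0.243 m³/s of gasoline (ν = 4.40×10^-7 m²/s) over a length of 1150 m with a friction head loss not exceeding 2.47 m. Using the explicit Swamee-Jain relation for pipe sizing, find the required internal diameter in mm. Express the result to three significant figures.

Swamee-Jain (Type III): D = 0.66·[ε^1.25·(LQ²/(gh_f))^4.75 + ν·Q^9.4·(L/(gh_f))^5.2]^0.04
LQ²/(gh_f) = 2.802; L/(gh_f) = 47.46
Term 1 = ε^1.25·(…)^4.75 = 5.31×10^-6; Term 2 = ν·Q^9.4·(…)^5.2 = 3.85×10^-4
D = 0.66·(5.31×10^-6 + 3.85×10^-4)^0.04 = 0.4822 m = 482 mm
Check: V = 1.33 m/s, Re = 1.46×10^6, f = 0.01098, h_f = 2.36 m ≈ 2.47 m ✓

D ≈ 482 mm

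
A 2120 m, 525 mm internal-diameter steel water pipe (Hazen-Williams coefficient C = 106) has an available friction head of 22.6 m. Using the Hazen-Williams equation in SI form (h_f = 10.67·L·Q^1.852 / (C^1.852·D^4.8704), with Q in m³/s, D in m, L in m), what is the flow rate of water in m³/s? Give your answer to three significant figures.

Rearranging: Q = [h_f·C^1.852·D^4.8704 / (10.67·L)]^(1/1.852)
Q = [22.6·106^1.852·0.525^4.8704 / (10.67·2120)]^0.540 = 0.4670 m³/s

Q ≈ 0.467 m³/s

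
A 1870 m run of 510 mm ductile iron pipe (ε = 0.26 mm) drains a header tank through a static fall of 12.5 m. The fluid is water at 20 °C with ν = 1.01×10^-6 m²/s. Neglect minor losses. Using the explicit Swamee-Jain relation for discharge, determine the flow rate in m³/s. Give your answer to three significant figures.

Swamee-Jain (Type II): Q = -0.965·√(gD⁵h_f/L)·ln[ε/(3.7D) + √(3.17ν²L/(gD³h_f))]
√(gD⁵h_f/L) = √(9.81·0.510⁵·12.5/1870) = 0.04757
ε/(3.7D) = 1.38×10^-4; √(3.17ν²L/(gD³h_f)) = 1.93×10^-5
Q = -0.965·0.04757·ln(1.571×10^-4) = 0.4020 m³/s
Check: V = 1.97 m/s, Re = 9.94×10^5, f = 0.01737, h_f = 12.6 m ≈ 12.5 m ✓

Q ≈ 0.402 m³/s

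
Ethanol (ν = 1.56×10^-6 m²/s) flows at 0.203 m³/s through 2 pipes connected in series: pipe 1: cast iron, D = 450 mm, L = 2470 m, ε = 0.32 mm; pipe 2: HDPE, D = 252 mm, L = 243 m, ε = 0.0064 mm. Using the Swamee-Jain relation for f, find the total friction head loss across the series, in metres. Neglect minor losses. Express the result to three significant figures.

Pipe 1: V = 1.276 m/s, Re = 3.68×10^5, ε/D = 7.11×10^-4, f = 0.01924, h_1 = f(L/D)V²/2g = 8.768 m
Pipe 2: V = 4.070 m/s, Re = 6.57×10^5, ε/D = 2.54×10^-5, f = 0.01294, h_2 = f(L/D)V²/2g = 10.53 m
Series → Q common, losses add: H = Σh = 19.30 m

H ≈ 19.3 m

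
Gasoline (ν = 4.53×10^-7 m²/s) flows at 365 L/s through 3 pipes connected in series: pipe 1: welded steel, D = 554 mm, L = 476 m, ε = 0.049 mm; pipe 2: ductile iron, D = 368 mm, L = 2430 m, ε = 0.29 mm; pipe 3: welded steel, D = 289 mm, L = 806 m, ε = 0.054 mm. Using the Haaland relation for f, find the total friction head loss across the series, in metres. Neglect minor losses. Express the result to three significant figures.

H ≈ 136 m

Pipe 1: V = 1.514 m/s, Re = 1.85×10^6, ε/D = 8.84×10^-5, f = 0.01258, h_1 = f(L/D)V²/2g = 1.263 m
Pipe 2: V = 3.432 m/s, Re = 2.79×10^6, ε/D = 7.88×10^-4, f = 0.01870, h_2 = f(L/D)V²/2g = 74.11 m
Pipe 3: V = 5.564 m/s, Re = 3.55×10^6, ε/D = 1.87×10^-4, f = 0.01384, h_3 = f(L/D)V²/2g = 60.91 m
Series → Q common, losses add: H = Σh = 136.3 m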